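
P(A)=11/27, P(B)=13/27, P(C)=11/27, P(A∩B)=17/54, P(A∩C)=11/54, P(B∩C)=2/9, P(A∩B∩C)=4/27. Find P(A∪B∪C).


P(A∪B∪C) = P(A)+P(B)+P(C) - P(AB)-P(AC)-P(BC) + P(ABC)
= 11/27+13/27+11/27 - 17/54-11/54-2/9 + 4/27
= 19/27

19/27


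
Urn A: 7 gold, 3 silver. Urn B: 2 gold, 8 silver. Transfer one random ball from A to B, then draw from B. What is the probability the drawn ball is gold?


P(transfer gold) = 7/10; P(transfer silver) = 3/10
If gold transferred: Urn II has 3 gold of 11, so P(gold|gold moved) = 3/11
If silver transferred: Urn II has 2 gold of 11, so P(gold|silver moved) = 2/11
By total probability: P(gold) = 7/10*3/11 + 3/10*2/11 = 27/110

27/110


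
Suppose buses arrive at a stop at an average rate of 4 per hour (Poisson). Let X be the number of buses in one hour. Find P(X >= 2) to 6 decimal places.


P(X>=2) = 1 - P(X<=1) = 1 - (e^(-4)*4^0/0! + e^(-4)*4^1/1!)
≈ 1 - (0.0183156389 + 0.0732625556)
= 1 - 0.0915781945 = 0.9084218055
≈ 0.908422

0.908422


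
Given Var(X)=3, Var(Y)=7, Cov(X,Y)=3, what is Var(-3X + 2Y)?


Var(-3X + 2Y) = (-3)^2*Var(X) + 2^2*Var(Y) + 2*(-3)*2*Cov(X,Y)
= 9*3 + 4*7 - 12*3
= 27 + 28 - 36 = 19

19


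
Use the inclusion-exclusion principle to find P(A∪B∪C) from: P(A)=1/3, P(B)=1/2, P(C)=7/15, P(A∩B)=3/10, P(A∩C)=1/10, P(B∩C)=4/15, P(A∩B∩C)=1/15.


P(A∪B∪C) = P(A)+P(B)+P(C) - P(AB)-P(AC)-P(BC) + P(ABC)
= 1/3+1/2+7/15 - 3/10-1/10-4/15 + 1/15
= 7/10

7/10


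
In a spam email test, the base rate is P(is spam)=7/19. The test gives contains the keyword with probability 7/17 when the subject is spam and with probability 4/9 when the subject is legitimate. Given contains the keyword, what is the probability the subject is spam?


P(A) = P(A|B)P(B) + P(A|B')P(B') = 7/17*7/19 + 4/9*12/19 = 419/969
P(B|A) = P(A|B)P(B)/P(A) = (49/323)/(419/969) = 147/419

147/419


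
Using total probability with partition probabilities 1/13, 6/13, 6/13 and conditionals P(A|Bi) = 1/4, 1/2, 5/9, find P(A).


P(A) = P(A|B1)P(B1) + P(A|B2)P(B2) + P(A|B3)P(B3)
= 1/4*1/13 + 1/2*6/13 + 5/9*6/13
= 1/52 + 3/13 + 10/39 = 79/156

79/156


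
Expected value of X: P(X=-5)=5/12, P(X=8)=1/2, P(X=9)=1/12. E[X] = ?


E[X] = sum(x * P(x))
= -5*5/12 + 8*1/2 + 9*1/12
= 8/3

8/3


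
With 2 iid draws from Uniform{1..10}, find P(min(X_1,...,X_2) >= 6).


P(min >= 6) = P(all X_i >= 6) = (P(X_1 >= 6))^2
= (5/10)^2 = (1/2)^2 = 1/4

1/4


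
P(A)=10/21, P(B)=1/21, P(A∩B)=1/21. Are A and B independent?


P(A)*P(B) = 10/21*1/21 = 10/441
P(A∩B) = 1/21 != 10/441, so not independent

No, A and B are not independent


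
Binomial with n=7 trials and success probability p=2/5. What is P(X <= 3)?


P(X<=3) = P(X=0) + P(X=1) + P(X=2) + P(X=3)
= 2187/78125 + 10206/78125 + 20412/78125 + 4536/15625
= 11097/15625

11097/15625


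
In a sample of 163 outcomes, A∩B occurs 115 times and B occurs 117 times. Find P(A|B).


P(A|B) = P(A∩B)/P(B) = (115/163)/(117/163) = 115/117

115/117


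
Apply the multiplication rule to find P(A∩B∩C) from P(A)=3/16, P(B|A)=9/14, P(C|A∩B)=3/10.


P(A∩B∩C) = P(A) * P(B|A) * P(C|A∩B)
= 3/16 * 9/14 * 3/10
= 27/224 * 3/10 = 81/2240

81/2240


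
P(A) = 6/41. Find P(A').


P(A') = 1 - P(A) = 1 - 6/41 = 35/41

35/41


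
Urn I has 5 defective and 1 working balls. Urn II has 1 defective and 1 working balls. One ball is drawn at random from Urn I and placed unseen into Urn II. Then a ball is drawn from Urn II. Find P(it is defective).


P(transfer defective) = 5/6; P(transfer working) = 1/6
If defective transferred: Urn II has 2 defective of 3, so P(defective|defective moved) = 2/3
If working transferred: Urn II has 1 defective of 3, so P(defective|working moved) = 1/3
By total probability: P(defective) = 5/6*2/3 + 1/6*1/3 = 11/18

11/18


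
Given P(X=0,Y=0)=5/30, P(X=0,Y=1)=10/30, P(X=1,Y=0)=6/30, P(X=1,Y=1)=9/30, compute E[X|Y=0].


P(Y=0) = 11/30
E[X|Y=0] = (0*5 + 1*6)/11 = 6/11

6/11


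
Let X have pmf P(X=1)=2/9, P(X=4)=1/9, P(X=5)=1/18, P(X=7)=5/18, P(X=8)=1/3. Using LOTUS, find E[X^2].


E[X^2] = sum(g(x)*P(x))
= 1*2/9 + 16*1/9 + 25*1/18 + 49*5/18 + 64*1/3
= 115/3

115/3


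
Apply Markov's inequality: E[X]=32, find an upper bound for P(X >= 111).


Markov: P(X >= a) <= E[X]/a
P(X >= 111) <= 32/111

32/111


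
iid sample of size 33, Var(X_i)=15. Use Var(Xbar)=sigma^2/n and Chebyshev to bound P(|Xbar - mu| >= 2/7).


Var(Xbar) = Var(X)/n = 15/33
Chebyshev: P(|Xbar-mu| >= 2/7) <= Var(Xbar)/(2/7)^2 = (5/11)/(4/49) = 245/44
Bound exceeds 1, so trivial bound: 1

1


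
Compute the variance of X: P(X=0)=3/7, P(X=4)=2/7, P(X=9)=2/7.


E[X] = 26/7, E[X^2] = 194/7
Var(X) = E[X^2] - (E[X])^2 = 194/7 - (26/7)^2 = 682/49

682/49


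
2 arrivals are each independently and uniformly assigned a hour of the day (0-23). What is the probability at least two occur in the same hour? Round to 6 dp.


P(all different) = prod((24-i)/24 for i=0..1) = 0.958333
P(at least one match) = 1 - 0.958333 = 0.041667

0.041667


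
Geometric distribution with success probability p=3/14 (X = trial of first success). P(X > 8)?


P(X > 8) = P(first 8 trials all fail) = (1-p)^8 = (11/14)^8 = 214358881/1475789056

214358881/1475789056


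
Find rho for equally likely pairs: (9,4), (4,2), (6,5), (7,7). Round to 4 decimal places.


Cov(X,Y) = 1.5000, Var(X) = 3.2500, Var(Y) = 3.2500
rho = Cov/(sqrt(VarX)*sqrt(VarY)) = 0.4615

0.4615


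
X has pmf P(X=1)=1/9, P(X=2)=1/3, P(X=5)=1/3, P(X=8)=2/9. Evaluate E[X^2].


E[X^2] = sum(x^2 * P(x))
= 1*1/9 + 4*1/3 + 25*1/3 + 64*2/9
= 24

24


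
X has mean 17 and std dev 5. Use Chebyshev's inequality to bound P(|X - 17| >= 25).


k = 25/5 = 5
Chebyshev: P(|X-mu| >= k*sigma) <= 1/k^2 = 1/5^2 = 1/25

1/25


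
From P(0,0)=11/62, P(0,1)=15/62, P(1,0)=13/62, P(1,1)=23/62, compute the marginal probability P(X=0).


P(X=0) = P(0,0)+P(0,1) = 11/62 + 15/62 = 26/62 = 13/31

13/31


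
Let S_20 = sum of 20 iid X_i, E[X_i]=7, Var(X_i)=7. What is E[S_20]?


E[S_n] = n*E[X_1] = 20*7 = 140

140


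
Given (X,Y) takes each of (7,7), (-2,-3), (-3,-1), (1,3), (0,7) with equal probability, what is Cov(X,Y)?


E[X]=3/5, E[Y]=13/5, E[XY]=61/5
Cov(X,Y) = E[XY] - E[X]E[Y] = 61/5 - 3/5*13/5 = 266/25

266/25


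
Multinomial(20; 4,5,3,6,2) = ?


20! = 2432902008176640000
Denominator: 4!=24 * 5!=120 * 3!=6 * 6!=720 * 2!=2
Coefficient = 2432902008176640000 / 24883200 = 97772875200

97772875200


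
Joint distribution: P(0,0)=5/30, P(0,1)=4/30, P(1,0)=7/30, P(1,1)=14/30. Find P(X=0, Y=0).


Read from table: P(X=0, Y=0) = 5/30 = 1/6

1/6


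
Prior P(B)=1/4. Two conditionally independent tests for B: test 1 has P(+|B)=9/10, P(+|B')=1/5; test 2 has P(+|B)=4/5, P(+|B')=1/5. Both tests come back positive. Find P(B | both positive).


After test 1: P(+) = 9/10*1/4 + 1/5*3/4 = 3/8
P(B|+) = (9/40)/(3/8) = 3/5
After test 2 (use post1 as new prior): P(+) = 4/5*3/5 + 1/5*2/5 = 14/25
P(B|+,+) = (12/25)/(14/25) = 6/7

6/7


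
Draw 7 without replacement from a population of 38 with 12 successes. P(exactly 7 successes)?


P(X=7) = C(12,7)*C(26,0) / C(38,7)
= 792*1 / 12620256
= 792/12620256 = 3/47804

3/47804


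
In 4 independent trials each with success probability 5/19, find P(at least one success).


P(at least one) = 1 - P(none)
P(none) = (1 - 5/19)^4 = (14/19)^4 = 38416/130321
P(at least one) = 1 - 38416/130321 = 91905/130321

91905/130321


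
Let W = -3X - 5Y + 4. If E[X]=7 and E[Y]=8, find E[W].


E[-3X - 5Y + 4] = -3*E[X] - 5*E[Y] + 4
= (-3)*(7) + (-5)*(8) + (4)
= -21 - 40 + 4 = -57

-57


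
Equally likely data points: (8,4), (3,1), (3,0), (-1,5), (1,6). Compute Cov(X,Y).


E[X]=14/5, E[Y]=16/5, E[XY]=36/5
Cov(X,Y) = E[XY] - E[X]E[Y] = 36/5 - 14/5*16/5 = -44/25

-44/25


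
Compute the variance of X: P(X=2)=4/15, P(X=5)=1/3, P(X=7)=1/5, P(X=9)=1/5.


E[X] = 27/5, E[X^2] = 177/5
Var(X) = E[X^2] - (E[X])^2 = 177/5 - (27/5)^2 = 156/25

156/25


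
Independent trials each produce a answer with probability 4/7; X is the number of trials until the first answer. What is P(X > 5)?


P(X > 5) = P(first 5 trials all fail) = (1-p)^5 = (3/7)^5 = 243/16807

243/16807


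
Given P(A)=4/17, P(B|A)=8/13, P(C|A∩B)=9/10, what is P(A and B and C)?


P(A∩B∩C) = P(A) * P(B|A) * P(C|A∩B)
= 4/17 * 8/13 * 9/10
= 32/221 * 9/10 = 144/1105

144/1105


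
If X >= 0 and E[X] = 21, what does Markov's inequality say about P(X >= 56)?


Markov: P(X >= a) <= E[X]/a
P(X >= 56) <= 21/56 = 3/8

3/8


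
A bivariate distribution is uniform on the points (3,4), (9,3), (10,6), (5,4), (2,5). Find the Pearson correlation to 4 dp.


Cov(X,Y) = 0.2800, Var(X) = 10.1600, Var(Y) = 1.0400
rho = Cov/(sqrt(VarX)*sqrt(VarY)) = 0.0861

0.0861


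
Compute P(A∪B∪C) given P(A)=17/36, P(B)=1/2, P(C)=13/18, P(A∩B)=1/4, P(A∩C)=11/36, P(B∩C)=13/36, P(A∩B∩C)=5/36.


P(A∪B∪C) = P(A)+P(B)+P(C) - P(AB)-P(AC)-P(BC) + P(ABC)
= 17/36+1/2+13/18 - 1/4-11/36-13/36 + 5/36
= 11/12

11/12


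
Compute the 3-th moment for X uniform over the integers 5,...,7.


E[X^3] = (1/3) * sum(x^3 for x=5..7)
= 684/3 = 228

228


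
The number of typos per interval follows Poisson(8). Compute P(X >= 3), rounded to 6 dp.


P(X>=3) = 1 - P(X<=2) = 1 - (e^(-8)*8^0/0! + e^(-8)*8^1/1! + e^(-8)*8^2/2!)
≈ 1 - (0.0003354626 + 0.0026837010 + 0.0107348041)
= 1 - 0.0137539677 = 0.9862460323
≈ 0.986246

0.986246


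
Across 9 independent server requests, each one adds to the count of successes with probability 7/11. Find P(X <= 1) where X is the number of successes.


P(X<=1) = P(X=0) + P(X=1)
= 262144/2357947691 + 4128768/2357947691
= 4390912/2357947691

4390912/2357947691


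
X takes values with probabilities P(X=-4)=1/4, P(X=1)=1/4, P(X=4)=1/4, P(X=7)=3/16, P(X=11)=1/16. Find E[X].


E[X] = sum(x * P(x))
= -4*1/4 + 1*1/4 + 4*1/4 + 7*3/16 + 11*1/16
= 9/4

9/4


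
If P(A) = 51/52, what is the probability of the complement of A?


P(A') = 1 - P(A) = 1 - 51/52 = 1/52

1/52


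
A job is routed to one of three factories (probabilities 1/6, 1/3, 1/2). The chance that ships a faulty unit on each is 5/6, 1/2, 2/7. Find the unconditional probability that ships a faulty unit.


P(A) = P(A|B1)P(B1) + P(A|B2)P(B2) + P(A|B3)P(B3)
= 5/6*1/6 + 1/2*1/3 + 2/7*1/2
= 5/36 + 1/6 + 1/7 = 113/252

113/252


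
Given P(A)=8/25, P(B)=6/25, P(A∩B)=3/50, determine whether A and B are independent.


P(A)*P(B) = 8/25*6/25 = 48/625
P(A∩B) = 3/50 != 48/625, so not independent

No, A and B are not independent


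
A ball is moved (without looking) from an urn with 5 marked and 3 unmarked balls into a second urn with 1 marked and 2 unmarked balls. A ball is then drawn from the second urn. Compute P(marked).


P(transfer marked) = 5/8; P(transfer unmarked) = 3/8
If marked transferred: Urn II has 2 marked of 4, so P(marked|marked moved) = 1/2
If unmarked transferred: Urn II has 1 marked of 4, so P(marked|unmarked moved) = 1/4
By total probability: P(marked) = 5/8*1/2 + 3/8*1/4 = 13/32

13/32


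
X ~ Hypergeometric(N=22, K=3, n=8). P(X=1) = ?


P(X=1) = C(3,1)*C(19,7) / C(22,8)
= 3*50388 / 319770
= 151164/319770 = 26/55

26/55


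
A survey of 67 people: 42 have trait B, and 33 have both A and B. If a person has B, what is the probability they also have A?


P(A|B) = P(A∩B)/P(B) = (33/67)/(42/67) = 33/42 = 11/14

11/14


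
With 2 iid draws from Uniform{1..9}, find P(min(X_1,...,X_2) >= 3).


P(min >= 3) = P(all X_i >= 3) = (P(X_1 >= 3))^2
= (7/9)^2 = 49/81

49/81


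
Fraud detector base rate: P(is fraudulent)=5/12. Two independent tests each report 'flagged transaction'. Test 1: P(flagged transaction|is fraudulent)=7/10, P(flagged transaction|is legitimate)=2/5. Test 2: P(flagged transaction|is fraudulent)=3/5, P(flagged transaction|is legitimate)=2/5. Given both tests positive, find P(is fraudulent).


After test 1: P(+) = 7/10*5/12 + 2/5*7/12 = 21/40
P(B|+) = (7/24)/(21/40) = 5/9
After test 2 (use post1 as new prior): P(+) = 3/5*5/9 + 2/5*4/9 = 23/45
P(B|+,+) = (1/3)/(23/45) = 15/23

15/23


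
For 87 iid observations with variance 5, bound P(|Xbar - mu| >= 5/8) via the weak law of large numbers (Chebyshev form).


Var(Xbar) = Var(X)/n = 5/87
Chebyshev: P(|Xbar-mu| >= 5/8) <= Var(Xbar)/(5/8)^2 = (5/87)/(25/64) = 64/435

64/435


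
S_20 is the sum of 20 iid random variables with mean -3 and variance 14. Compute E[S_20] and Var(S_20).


E[S_n] = n*mu = 20*-3 = -60
Var(S_n) = n*sigma^2 = 20*14 = 280

E[S_20]=-60, Var(S_20)=280


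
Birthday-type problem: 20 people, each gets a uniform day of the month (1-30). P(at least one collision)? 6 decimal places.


P(all different) = prod((30-i)/30 for i=0..19) = 0.000210
P(at least one match) = 1 - 0.000210 = 0.999790

0.999790


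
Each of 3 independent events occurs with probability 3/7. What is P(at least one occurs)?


P(at least one) = 1 - P(none)
P(none) = (1 - 3/7)^3 = (4/7)^3 = 64/343
P(at least one) = 1 - 64/343 = 279/343

279/343


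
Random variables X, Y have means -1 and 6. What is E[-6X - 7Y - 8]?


E[-6X - 7Y - 8] = -6*E[X] - 7*E[Y] - 8
= (-6)*(-1) + (-7)*(6) + (-8)
= 6 - 42 - 8 = -44

-44


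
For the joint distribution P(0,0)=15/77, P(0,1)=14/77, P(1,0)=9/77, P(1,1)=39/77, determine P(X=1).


P(X=1) = P(1,0)+P(1,1) = 9/77 + 39/77 = 48/77

48/77


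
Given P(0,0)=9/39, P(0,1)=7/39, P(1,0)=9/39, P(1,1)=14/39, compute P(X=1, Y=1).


Read from table: P(X=1, Y=1) = 14/39

14/39


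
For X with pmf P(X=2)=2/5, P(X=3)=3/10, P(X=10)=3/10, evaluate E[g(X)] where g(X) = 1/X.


E[1/X] = sum(g(x)*P(x))
= 1/2*2/5 + 1/3*3/10 + 1/10*3/10
= 33/100

33/100


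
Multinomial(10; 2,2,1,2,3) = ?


10! = 3628800
Denominator: 2!=2 * 2!=2 * 1!=1 * 2!=2 * 3!=6
Coefficient = 3628800 / 48 = 75600

75600


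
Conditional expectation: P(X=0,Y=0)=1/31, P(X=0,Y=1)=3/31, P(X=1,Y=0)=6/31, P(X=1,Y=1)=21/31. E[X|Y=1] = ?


P(Y=1) = 24/31
E[X|Y=1] = (0*3 + 1*21)/24 = 21/24 = 7/8

7/8


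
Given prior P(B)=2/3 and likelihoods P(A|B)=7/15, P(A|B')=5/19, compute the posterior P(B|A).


P(A) = P(A|B)P(B) + P(A|B')P(B') = 7/15*2/3 + 5/19*1/3 = 341/855
P(B|A) = P(A|B)P(B)/P(A) = (14/45)/(341/855) = 266/341

266/341


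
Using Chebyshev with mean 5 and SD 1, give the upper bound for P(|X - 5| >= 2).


k = 2/1 = 2
Chebyshev: P(|X-mu| >= k*sigma) <= 1/k^2 = 1/2^2 = 1/4

1/4


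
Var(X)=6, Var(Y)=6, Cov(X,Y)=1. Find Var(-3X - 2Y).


Var(-3X - 2Y) = (-3)^2*Var(X) + (-2)^2*Var(Y) + 2*(-3)*(-2)*Cov(X,Y)
= 9*6 + 4*6 + 12*1
= 54 + 24 + 12 = 90

90


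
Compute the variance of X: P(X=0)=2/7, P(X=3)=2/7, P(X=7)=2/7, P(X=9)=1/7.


E[X] = 29/7, E[X^2] = 197/7
Var(X) = E[X^2] - (E[X])^2 = 197/7 - (29/7)^2 = 538/49

538/49


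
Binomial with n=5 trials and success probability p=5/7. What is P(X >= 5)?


P(X>=5) = P(X=5)
= 3125/16807
= 3125/16807

3125/16807


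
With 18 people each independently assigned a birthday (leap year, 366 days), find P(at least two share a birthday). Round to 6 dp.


P(all different) = prod((366-i)/366 for i=0..17) = 0.653862
P(at least one match) = 1 - 0.653862 = 0.346138

0.346138


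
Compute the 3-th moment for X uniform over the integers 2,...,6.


E[X^3] = (1/5) * sum(x^3 for x=2..6)
= 440/5 = 88

88


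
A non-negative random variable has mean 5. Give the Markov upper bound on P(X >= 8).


Markov: P(X >= a) <= E[X]/a
P(X >= 8) <= 5/8

5/8


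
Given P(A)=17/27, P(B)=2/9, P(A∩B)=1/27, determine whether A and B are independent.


P(A)*P(B) = 17/27*2/9 = 34/243
P(A∩B) = 1/27 != 34/243, so not independent

No, A and B are not independent


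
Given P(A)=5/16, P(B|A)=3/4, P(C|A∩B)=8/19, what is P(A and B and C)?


P(A∩B∩C) = P(A) * P(B|A) * P(C|A∩B)
= 5/16 * 3/4 * 8/19
= 15/64 * 8/19 = 15/152

15/152


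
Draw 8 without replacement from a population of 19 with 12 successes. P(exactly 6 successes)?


P(X=6) = C(12,6)*C(7,2) / C(19,8)
= 924*21 / 75582
= 19404/75582 = 1078/4199

1078/4199


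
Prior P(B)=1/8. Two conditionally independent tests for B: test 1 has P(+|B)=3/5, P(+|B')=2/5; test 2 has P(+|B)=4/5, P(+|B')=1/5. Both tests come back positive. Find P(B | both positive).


After test 1: P(+) = 3/5*1/8 + 2/5*7/8 = 17/40
P(B|+) = (3/40)/(17/40) = 3/17
After test 2 (use post1 as new prior): P(+) = 4/5*3/17 + 1/5*14/17 = 26/85
P(B|+,+) = (12/85)/(26/85) = 6/13

6/13


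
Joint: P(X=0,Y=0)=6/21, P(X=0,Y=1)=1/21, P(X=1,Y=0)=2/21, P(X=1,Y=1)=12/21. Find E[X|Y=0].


P(Y=0) = 8/21
E[X|Y=0] = (0*6 + 1*2)/8 = 2/8 = 1/4

1/4


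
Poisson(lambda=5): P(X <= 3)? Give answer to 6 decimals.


P(X<=3) = e^(-5)*5^0/0! + e^(-5)*5^1/1! + e^(-5)*5^2/2! + e^(-5)*5^3/3!
≈ 0.0067379470 + 0.0336897350 + 0.0842243375 + 0.1403738958
= 0.2650259153
≈ 0.265026

0.265026


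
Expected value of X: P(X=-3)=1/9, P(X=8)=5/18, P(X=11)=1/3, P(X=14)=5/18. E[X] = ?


E[X] = sum(x * P(x))
= -3*1/9 + 8*5/18 + 11*1/3 + 14*5/18
= 85/9

85/9


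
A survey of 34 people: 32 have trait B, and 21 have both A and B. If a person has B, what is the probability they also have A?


P(A|B) = P(A∩B)/P(B) = (21/34)/(32/34) = 21/32

21/32


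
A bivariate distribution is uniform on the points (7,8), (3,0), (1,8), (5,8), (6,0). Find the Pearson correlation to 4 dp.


Cov(X,Y) = -0.3200, Var(X) = 4.6400, Var(Y) = 15.3600
rho = Cov/(sqrt(VarX)*sqrt(VarY)) = -0.0379

-0.0379


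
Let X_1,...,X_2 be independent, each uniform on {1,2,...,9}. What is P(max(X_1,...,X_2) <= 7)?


P(max <= 7) = P(all X_i <= 7) = (P(X_1 <= 7))^2
= (7/9)^2 = 49/81

49/81


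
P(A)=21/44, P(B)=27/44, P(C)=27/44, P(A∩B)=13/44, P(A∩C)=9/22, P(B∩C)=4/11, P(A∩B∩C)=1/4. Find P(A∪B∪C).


P(A∪B∪C) = P(A)+P(B)+P(C) - P(AB)-P(AC)-P(BC) + P(ABC)
= 21/44+27/44+27/44 - 13/44-9/22-4/11 + 1/4
= 39/44

39/44


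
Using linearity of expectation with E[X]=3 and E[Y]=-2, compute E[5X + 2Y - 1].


E[5X + 2Y - 1] = 5*E[X] + 2*E[Y] - 1
= (5)*(3) + (2)*(-2) + (-1)
= 15 - 4 - 1 = 10

10


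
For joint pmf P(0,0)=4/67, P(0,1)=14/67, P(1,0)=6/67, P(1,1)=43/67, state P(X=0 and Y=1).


Read from table: P(X=0, Y=1) = 14/67

14/67


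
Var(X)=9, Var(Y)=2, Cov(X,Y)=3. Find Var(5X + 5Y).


Var(5X + 5Y) = 5^2*Var(X) + 5^2*Var(Y) + 2*5*5*Cov(X,Y)
= 25*9 + 25*2 + 50*3
= 225 + 50 + 150 = 425

425


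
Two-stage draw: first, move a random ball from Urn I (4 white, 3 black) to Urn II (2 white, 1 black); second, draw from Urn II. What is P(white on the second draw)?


P(transfer white) = 4/7; P(transfer black) = 3/7
If white transferred: Urn II has 3 white of 4, so P(white|white moved) = 3/4
If black transferred: Urn II has 2 white of 4, so P(white|black moved) = 1/2
By total probability: P(white) = 4/7*3/4 + 3/7*1/2 = 9/14

9/14


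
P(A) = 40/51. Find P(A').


P(A') = 1 - P(A) = 1 - 40/51 = 11/51

11/51


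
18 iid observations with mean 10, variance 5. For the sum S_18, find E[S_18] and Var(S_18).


E[S_n] = n*mu = 18*10 = 180
Var(S_n) = n*sigma^2 = 18*5 = 90

E[S_18]=180, Var(S_18)=90


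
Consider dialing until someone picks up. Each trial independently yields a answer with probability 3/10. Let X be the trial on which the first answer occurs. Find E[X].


For geometric (trials until first success), E[X] = 1/p = 1/(3/10) = 10/3

10/3


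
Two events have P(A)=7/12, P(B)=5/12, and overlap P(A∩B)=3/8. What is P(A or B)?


P(A∪B) = P(A) + P(B) - P(A∩B)
= 7/12 + 5/12 - 3/8 = 5/8

5/8


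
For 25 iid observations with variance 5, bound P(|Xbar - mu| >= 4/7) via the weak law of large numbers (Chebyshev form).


Var(Xbar) = Var(X)/n = 5/25
Chebyshev: P(|Xbar-mu| >= 4/7) <= Var(Xbar)/(4/7)^2 = (1/5)/(16/49) = 49/80

49/80


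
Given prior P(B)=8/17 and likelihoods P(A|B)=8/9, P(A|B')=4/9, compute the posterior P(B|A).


P(A) = P(A|B)P(B) + P(A|B')P(B') = 8/9*8/17 + 4/9*9/17 = 100/153
P(B|A) = P(A|B)P(B)/P(A) = (64/153)/(100/153) = 16/25

16/25


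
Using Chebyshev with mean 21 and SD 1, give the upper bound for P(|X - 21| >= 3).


k = 3/1 = 3
Chebyshev: P(|X-mu| >= k*sigma) <= 1/k^2 = 1/3^2 = 1/9

1/9


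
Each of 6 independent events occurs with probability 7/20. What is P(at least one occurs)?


P(at least one) = 1 - P(none)
P(none) = (1 - 7/20)^6 = (13/20)^6 = 4826809/64000000
P(at least one) = 1 - 4826809/64000000 = 59173191/64000000

59173191/64000000


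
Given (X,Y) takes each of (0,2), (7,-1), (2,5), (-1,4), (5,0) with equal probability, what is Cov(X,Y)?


E[X]=13/5, E[Y]=2, E[XY]=-1/5
Cov(X,Y) = E[XY] - E[X]E[Y] = -1/5 - 13/5*2 = -27/5

-27/5


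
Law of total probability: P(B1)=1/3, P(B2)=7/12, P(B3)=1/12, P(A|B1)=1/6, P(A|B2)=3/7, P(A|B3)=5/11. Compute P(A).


P(A) = P(A|B1)P(B1) + P(A|B2)P(B2) + P(A|B3)P(B3)
= 1/6*1/3 + 3/7*7/12 + 5/11*1/12
= 1/18 + 1/4 + 5/132 = 34/99

34/99


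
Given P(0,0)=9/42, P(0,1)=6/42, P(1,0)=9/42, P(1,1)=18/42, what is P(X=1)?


P(X=1) = P(1,0)+P(1,1) = 9/42 + 18/42 = 27/42 = 9/14

9/14


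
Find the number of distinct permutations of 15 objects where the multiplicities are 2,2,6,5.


15! = 1307674368000
Denominator: 2!=2 * 2!=2 * 6!=720 * 5!=120
Coefficient = 1307674368000 / 345600 = 3783780

3783780


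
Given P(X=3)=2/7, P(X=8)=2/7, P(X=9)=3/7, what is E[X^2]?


E[X^2] = sum(g(x)*P(x))
= 9*2/7 + 64*2/7 + 81*3/7
= 389/7

389/7


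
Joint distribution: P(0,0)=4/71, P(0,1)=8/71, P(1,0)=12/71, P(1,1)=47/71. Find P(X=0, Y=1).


Read from table: P(X=0, Y=1) = 8/71

8/71


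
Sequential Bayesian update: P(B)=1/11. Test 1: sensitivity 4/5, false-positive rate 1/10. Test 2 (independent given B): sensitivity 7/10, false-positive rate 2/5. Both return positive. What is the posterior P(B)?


After test 1: P(+) = 4/5*1/11 + 1/10*10/11 = 9/55
P(B|+) = (4/55)/(9/55) = 4/9
After test 2 (use post1 as new prior): P(+) = 7/10*4/9 + 2/5*5/9 = 8/15
P(B|+,+) = (14/45)/(8/15) = 7/12

7/12


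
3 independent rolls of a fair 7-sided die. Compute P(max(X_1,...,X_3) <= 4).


P(max <= 4) = P(all X_i <= 4) = (P(X_1 <= 4))^3
= (4/7)^3 = 64/343

64/343


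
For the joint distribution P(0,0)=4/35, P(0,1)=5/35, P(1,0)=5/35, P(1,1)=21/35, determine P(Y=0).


P(Y=0) = P(0,0)+P(1,0) = 4/35 + 5/35 = 9/35

9/35


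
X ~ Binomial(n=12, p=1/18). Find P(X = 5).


P(X=5) = C(12,5) * p^5 * (1-p)^7
= 792 * 1/1889568 * 410338673/612220032
= 4513725403/16067102519808

4513725403/16067102519808


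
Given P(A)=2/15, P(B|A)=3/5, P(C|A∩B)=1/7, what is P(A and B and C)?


P(A∩B∩C) = P(A) * P(B|A) * P(C|A∩B)
= 2/15 * 3/5 * 1/7
= 2/25 * 1/7 = 2/175

2/175


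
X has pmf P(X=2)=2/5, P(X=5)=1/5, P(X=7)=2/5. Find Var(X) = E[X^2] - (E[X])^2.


E[X] = 23/5, E[X^2] = 131/5
Var(X) = E[X^2] - (E[X])^2 = 131/5 - (23/5)^2 = 126/25

126/25


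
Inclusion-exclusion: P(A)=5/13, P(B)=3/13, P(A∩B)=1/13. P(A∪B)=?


P(A∪B) = P(A) + P(B) - P(A∩B)
= 5/13 + 3/13 - 1/13 = 7/13

7/13


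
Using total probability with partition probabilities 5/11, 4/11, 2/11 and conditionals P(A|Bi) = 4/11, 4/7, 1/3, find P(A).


P(A) = P(A|B1)P(B1) + P(A|B2)P(B2) + P(A|B3)P(B3)
= 4/11*5/11 + 4/7*4/11 + 1/3*2/11
= 20/121 + 16/77 + 2/33 = 1102/2541

1102/2541


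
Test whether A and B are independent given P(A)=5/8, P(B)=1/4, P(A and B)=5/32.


P(A)*P(B) = 5/8*1/4 = 5/32
P(A∩B) = 5/32, which equals P(A)P(B), so independent

Yes, A and B are independent


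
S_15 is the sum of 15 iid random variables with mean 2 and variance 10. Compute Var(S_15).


By independence, Var(S_n) = n*Var(X_1) = 15*10 = 150

150


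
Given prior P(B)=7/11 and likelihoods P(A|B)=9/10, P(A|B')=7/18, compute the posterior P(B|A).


P(A) = P(A|B)P(B) + P(A|B')P(B') = 9/10*7/11 + 7/18*4/11 = 707/990
P(B|A) = P(A|B)P(B)/P(A) = (63/110)/(707/990) = 81/101

81/101


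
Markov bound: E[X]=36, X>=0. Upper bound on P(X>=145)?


Markov: P(X >= a) <= E[X]/a
P(X >= 145) <= 36/145

36/145


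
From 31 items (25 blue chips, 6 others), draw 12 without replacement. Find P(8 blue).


P(X=8) = C(25,8)*C(6,4) / C(31,12)
= 1081575*15 / 141120525
= 16223625/141120525 = 9405/81809

9405/81809


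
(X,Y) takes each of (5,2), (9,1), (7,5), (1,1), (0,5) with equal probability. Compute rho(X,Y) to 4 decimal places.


Cov(X,Y) = -1.3200, Var(X) = 11.8400, Var(Y) = 3.3600
rho = Cov/(sqrt(VarX)*sqrt(VarY)) = -0.2093

-0.2093


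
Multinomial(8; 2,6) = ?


8! = 40320
Denominator: 2!=2 * 6!=720
Coefficient = 40320 / 1440 = 28

28


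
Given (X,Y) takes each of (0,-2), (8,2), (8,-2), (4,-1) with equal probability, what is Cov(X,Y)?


E[X]=5, E[Y]=-3/4, E[XY]=-1
Cov(X,Y) = E[XY] - E[X]E[Y] = -1 - 5*-3/4 = 11/4

11/4


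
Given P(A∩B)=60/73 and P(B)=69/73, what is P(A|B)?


P(A|B) = P(A∩B)/P(B) = (120/146)/(138/146) = 120/138 = 20/23

20/23


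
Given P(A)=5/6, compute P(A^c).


P(A') = 1 - P(A) = 1 - 5/6 = 1/6

1/6


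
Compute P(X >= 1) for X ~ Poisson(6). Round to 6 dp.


P(X>=1) = 1 - P(X<=0) = 1 - (e^(-6)*6^0/0!)
≈ 1 - 0.0024787522 = 0.9975212478
≈ 0.997521

0.997521


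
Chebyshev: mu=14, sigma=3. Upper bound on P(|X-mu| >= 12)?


k = 12/3 = 4
Chebyshev: P(|X-mu| >= k*sigma) <= 1/k^2 = 1/4^2 = 1/16

1/16


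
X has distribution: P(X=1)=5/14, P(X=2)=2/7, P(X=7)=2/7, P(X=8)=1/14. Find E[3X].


E[3X] = sum(g(x)*P(x))
= 3*5/14 + 6*2/7 + 21*2/7 + 24*1/14
= 21/2

21/2


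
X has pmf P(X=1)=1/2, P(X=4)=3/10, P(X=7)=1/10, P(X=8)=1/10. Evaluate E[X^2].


E[X^2] = sum(x^2 * P(x))
= 1*1/2 + 16*3/10 + 49*1/10 + 64*1/10
= 83/5

83/5


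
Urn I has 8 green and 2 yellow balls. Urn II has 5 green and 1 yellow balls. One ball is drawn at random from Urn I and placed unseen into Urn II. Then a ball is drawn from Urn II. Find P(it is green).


P(transfer green) = 8/10 = 4/5; P(transfer yellow) = 1/5
If green transferred: Urn II has 6 green of 7, so P(green|green moved) = 6/7
If yellow transferred: Urn II has 5 green of 7, so P(green|yellow moved) = 5/7
By total probability: P(green) = 4/5*6/7 + 1/5*5/7 = 29/35

29/35


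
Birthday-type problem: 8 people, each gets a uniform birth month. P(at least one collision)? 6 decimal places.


P(all different) = prod((12-i)/12 for i=0..7) = 0.046417
P(at least one match) = 1 - 0.046417 = 0.953583

0.953583


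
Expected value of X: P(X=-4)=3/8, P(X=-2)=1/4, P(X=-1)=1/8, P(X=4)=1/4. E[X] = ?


E[X] = sum(x * P(x))
= -4*3/8 - 2*1/4 - 1*1/8 + 4*1/4
= -9/8

-9/8


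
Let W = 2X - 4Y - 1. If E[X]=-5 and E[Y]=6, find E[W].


E[2X - 4Y - 1] = 2*E[X] - 4*E[Y] - 1
= (2)*(-5) + (-4)*(6) + (-1)
= -10 - 24 - 1 = -35

-35


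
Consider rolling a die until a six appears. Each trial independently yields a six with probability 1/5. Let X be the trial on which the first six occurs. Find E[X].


For geometric (trials until first success), E[X] = 1/p = 1/(1/5) = 5

5


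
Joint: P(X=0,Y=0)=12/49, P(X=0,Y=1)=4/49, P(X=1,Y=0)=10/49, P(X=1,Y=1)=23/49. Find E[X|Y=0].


P(Y=0) = 22/49
E[X|Y=0] = (0*12 + 1*10)/22 = 10/22 = 5/11

5/11


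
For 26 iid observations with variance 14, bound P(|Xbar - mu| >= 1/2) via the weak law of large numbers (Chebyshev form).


Var(Xbar) = Var(X)/n = 14/26
Chebyshev: P(|Xbar-mu| >= 1/2) <= Var(Xbar)/(1/2)^2 = (7/13)/(1/4) = 28/13
Bound exceeds 1, so trivial bound: 1

1


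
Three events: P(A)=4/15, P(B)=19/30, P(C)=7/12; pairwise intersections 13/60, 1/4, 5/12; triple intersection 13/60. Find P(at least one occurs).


P(A∪B∪C) = P(A)+P(B)+P(C) - P(AB)-P(AC)-P(BC) + P(ABC)
= 4/15+19/30+7/12 - 13/60-1/4-5/12 + 13/60
= 49/60

49/60


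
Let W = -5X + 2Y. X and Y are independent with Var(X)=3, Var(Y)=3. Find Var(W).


Independence => Cov(X,Y)=0
Var(-5X + 2Y) = (-5)^2*Var(X) + 2^2*Var(Y)
= 25*3 + 4*3 = 87

87


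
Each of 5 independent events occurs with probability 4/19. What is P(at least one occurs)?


P(at least one) = 1 - P(none)
P(none) = (1 - 4/19)^5 = (15/19)^5 = 759375/2476099
P(at least one) = 1 - 759375/2476099 = 1716724/2476099

1716724/2476099


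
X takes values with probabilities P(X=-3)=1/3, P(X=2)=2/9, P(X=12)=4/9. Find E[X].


E[X] = sum(x * P(x))
= -3*1/3 + 2*2/9 + 12*4/9
= 43/9

43/9


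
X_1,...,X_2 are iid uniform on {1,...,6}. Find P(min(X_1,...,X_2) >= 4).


P(min >= 4) = P(all X_i >= 4) = (P(X_1 >= 4))^2
= (3/6)^2 = (1/2)^2 = 1/4

1/4


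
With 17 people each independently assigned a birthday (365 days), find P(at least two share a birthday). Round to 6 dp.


P(all different) = prod((365-i)/365 for i=0..16) = 0.684992
P(at least one match) = 1 - 0.684992 = 0.315008

0.315008


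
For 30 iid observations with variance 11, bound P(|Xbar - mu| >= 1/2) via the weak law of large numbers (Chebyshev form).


Var(Xbar) = Var(X)/n = 11/30
Chebyshev: P(|Xbar-mu| >= 1/2) <= Var(Xbar)/(1/2)^2 = (11/30)/(1/4) = 22/15
Bound exceeds 1, so trivial bound: 1

1


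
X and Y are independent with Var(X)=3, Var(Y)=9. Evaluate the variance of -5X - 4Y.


Independence => Cov(X,Y)=0
Var(-5X - 4Y) = (-5)^2*Var(X) + (-4)^2*Var(Y)
= 25*3 + 16*9 = 219

219


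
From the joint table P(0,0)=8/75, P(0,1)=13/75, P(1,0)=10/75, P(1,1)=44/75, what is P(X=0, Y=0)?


Read from table: P(X=0, Y=0) = 8/75

8/75


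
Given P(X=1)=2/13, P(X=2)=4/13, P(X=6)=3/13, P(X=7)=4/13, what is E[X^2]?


E[X^2] = sum(g(x)*P(x))
= 1*2/13 + 4*4/13 + 36*3/13 + 49*4/13
= 322/13

322/13


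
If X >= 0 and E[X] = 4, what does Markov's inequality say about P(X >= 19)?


Markov: P(X >= a) <= E[X]/a
P(X >= 19) <= 4/19

4/19


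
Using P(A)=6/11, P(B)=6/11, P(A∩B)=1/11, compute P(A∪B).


P(A∪B) = P(A) + P(B) - P(A∩B)
= 6/11 + 6/11 - 1/11 = 1

1


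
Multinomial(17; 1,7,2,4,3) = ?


17! = 355687428096000
Denominator: 1!=1 * 7!=5040 * 2!=2 * 4!=24 * 3!=6
Coefficient = 355687428096000 / 1451520 = 245044800

245044800


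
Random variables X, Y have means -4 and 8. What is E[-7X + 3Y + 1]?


E[-7X + 3Y + 1] = -7*E[X] + 3*E[Y] + 1
= (-7)*(-4) + (3)*(8) + (1)
= 28 + 24 + 1 = 53

53


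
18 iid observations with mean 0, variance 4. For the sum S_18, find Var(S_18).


By independence, Var(S_n) = n*Var(X_1) = 18*4 = 72

72


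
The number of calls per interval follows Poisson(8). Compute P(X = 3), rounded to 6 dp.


P(X=3) = e^(-8) * 8^3 / 3!
≈ 0.0003354626279 * 512 / 6
≈ 0.028626

0.028626


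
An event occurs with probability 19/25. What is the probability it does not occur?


P(A') = 1 - P(A) = 1 - 19/25 = 6/25

6/25


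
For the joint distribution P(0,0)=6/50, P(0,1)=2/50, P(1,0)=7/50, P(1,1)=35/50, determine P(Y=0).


P(Y=0) = P(0,0)+P(1,0) = 6/50 + 7/50 = 13/50

13/50


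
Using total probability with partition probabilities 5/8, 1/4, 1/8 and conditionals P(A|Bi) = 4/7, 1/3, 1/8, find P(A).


P(A) = P(A|B1)P(B1) + P(A|B2)P(B2) + P(A|B3)P(B3)
= 4/7*5/8 + 1/3*1/4 + 1/8*1/8
= 5/14 + 1/12 + 1/64 = 613/1344

613/1344


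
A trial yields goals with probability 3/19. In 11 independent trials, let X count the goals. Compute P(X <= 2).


P(X<=2) = P(X=0) + P(X=1) + P(X=2)
= 17592186044416/116490258898219 + 36283883716608/116490258898219 + 34016140984320/116490258898219
= 87892210745344/116490258898219

87892210745344/116490258898219


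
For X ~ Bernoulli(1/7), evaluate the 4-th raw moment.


For Bernoulli: X in {0,1}
E[X^4] = 0^4*(1-1/7) + 1^4*1/7 = 1/7

1/7


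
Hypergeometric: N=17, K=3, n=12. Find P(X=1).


P(X=1) = C(3,1)*C(14,11) / C(17,12)
= 3*364 / 6188
= 1092/6188 = 3/17

3/17


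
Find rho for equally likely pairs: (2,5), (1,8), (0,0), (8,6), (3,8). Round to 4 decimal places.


Cov(X,Y) = 2.8800, Var(X) = 7.7600, Var(Y) = 8.6400
rho = Cov/(sqrt(VarX)*sqrt(VarY)) = 0.3517

0.3517


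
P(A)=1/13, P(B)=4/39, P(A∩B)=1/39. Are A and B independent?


P(A)*P(B) = 1/13*4/39 = 4/507
P(A∩B) = 1/39 != 4/507, so not independent

No, A and B are not independent


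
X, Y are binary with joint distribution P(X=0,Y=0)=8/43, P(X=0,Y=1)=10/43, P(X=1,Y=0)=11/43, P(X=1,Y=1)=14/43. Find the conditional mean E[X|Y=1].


P(Y=1) = 24/43
E[X|Y=1] = (0*10 + 1*14)/24 = 14/24 = 7/12

7/12


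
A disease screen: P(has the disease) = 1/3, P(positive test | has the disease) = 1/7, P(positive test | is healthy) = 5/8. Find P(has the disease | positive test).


P(A) = P(A|B)P(B) + P(A|B')P(B') = 1/7*1/3 + 5/8*2/3 = 13/28
P(B|A) = P(A|B)P(B)/P(A) = (1/21)/(13/28) = 4/39

4/39


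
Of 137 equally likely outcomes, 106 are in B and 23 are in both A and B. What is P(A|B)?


P(A|B) = P(A∩B)/P(B) = (23/137)/(106/137) = 23/106

23/106


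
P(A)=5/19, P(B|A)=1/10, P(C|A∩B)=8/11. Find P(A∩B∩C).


P(A∩B∩C) = P(A) * P(B|A) * P(C|A∩B)
= 5/19 * 1/10 * 8/11
= 1/38 * 8/11 = 4/209

4/209


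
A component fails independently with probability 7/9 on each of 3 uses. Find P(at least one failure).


P(at least one) = 1 - P(none)
P(none) = (1 - 7/9)^3 = (2/9)^3 = 8/729
P(at least one) = 1 - 8/729 = 721/729

721/729


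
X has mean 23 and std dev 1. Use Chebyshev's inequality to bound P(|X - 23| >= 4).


k = 4/1 = 4
Chebyshev: P(|X-mu| >= k*sigma) <= 1/k^2 = 1/4^2 = 1/16

1/16


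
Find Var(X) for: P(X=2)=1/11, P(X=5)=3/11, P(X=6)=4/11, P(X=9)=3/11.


E[X] = 68/11, E[X^2] = 466/11
Var(X) = E[X^2] - (E[X])^2 = 466/11 - (68/11)^2 = 502/121

502/121


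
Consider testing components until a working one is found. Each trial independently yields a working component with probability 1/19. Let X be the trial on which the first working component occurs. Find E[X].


For geometric (trials until first success), E[X] = 1/p = 1/(1/19) = 19

19


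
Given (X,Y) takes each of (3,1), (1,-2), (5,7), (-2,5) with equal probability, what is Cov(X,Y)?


E[X]=7/4, E[Y]=11/4, E[XY]=13/2
Cov(X,Y) = E[XY] - E[X]E[Y] = 13/2 - 7/4*11/4 = 27/16

27/16


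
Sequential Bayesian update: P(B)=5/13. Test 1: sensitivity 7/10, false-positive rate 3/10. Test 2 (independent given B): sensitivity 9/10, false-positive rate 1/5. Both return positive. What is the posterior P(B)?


After test 1: P(+) = 7/10*5/13 + 3/10*8/13 = 59/130
P(B|+) = (7/26)/(59/130) = 35/59
After test 2 (use post1 as new prior): P(+) = 9/10*35/59 + 1/5*24/59 = 363/590
P(B|+,+) = (63/118)/(363/590) = 105/121

105/121


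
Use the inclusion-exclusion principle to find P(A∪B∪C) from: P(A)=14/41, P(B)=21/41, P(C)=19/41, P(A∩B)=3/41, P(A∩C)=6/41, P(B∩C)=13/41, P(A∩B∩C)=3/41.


P(A∪B∪C) = P(A)+P(B)+P(C) - P(AB)-P(AC)-P(BC) + P(ABC)
= 14/41+21/41+19/41 - 3/41-6/41-13/41 + 3/41
= 35/41

35/41


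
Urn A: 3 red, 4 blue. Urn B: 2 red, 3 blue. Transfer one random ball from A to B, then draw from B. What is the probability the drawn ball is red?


P(transfer red) = 3/7; P(transfer blue) = 4/7
If red transferred: Urn II has 3 red of 6, so P(red|red moved) = 1/2
If blue transferred: Urn II has 2 red of 6, so P(red|blue moved) = 1/3
By total probability: P(red) = 3/7*1/2 + 4/7*1/3 = 17/42

17/42


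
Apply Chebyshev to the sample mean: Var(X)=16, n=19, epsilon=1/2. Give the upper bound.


Var(Xbar) = Var(X)/n = 16/19
Chebyshev: P(|Xbar-mu| >= 1/2) <= Var(Xbar)/(1/2)^2 = (16/19)/(1/4) = 64/19
Bound exceeds 1, so trivial bound: 1

1


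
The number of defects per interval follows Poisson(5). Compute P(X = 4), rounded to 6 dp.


P(X=4) = e^(-5) * 5^4 / 4!
≈ 0.006737946999 * 625 / 24
≈ 0.175467

0.175467


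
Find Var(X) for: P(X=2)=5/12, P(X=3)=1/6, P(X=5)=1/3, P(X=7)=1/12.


E[X] = 43/12, E[X^2] = 187/12
Var(X) = E[X^2] - (E[X])^2 = 187/12 - (43/12)^2 = 395/144

395/144


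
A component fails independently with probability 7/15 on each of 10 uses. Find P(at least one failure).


P(at least one) = 1 - P(none)
P(none) = (1 - 7/15)^10 = (8/15)^10 = 1073741824/576650390625
P(at least one) = 1 - 1073741824/576650390625 = 575576648801/576650390625

575576648801/576650390625


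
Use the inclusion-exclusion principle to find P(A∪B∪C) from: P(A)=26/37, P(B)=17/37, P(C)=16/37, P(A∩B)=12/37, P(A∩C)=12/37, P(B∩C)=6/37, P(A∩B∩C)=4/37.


P(A∪B∪C) = P(A)+P(B)+P(C) - P(AB)-P(AC)-P(BC) + P(ABC)
= 26/37+17/37+16/37 - 12/37-12/37-6/37 + 4/37
= 33/37

33/37


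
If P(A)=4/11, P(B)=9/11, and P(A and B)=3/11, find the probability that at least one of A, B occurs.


P(A∪B) = P(A) + P(B) - P(A∩B)
= 4/11 + 9/11 - 3/11 = 10/11

10/11


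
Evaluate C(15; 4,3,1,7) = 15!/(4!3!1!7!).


15! = 1307674368000
Denominator: 4!=24 * 3!=6 * 1!=1 * 7!=5040
Coefficient = 1307674368000 / 725760 = 1801800

1801800


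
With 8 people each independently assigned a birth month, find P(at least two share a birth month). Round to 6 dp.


P(all different) = prod((12-i)/12 for i=0..7) = 0.046417
P(at least one match) = 1 - 0.046417 = 0.953583

0.953583


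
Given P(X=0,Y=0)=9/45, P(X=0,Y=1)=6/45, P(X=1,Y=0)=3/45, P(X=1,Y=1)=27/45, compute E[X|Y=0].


P(Y=0) = 12/45
E[X|Y=0] = (0*9 + 1*3)/12 = 3/12 = 1/4

1/4


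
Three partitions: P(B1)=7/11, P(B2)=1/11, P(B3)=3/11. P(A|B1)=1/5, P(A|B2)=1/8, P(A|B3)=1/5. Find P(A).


P(A) = P(A|B1)P(B1) + P(A|B2)P(B2) + P(A|B3)P(B3)
= 1/5*7/11 + 1/8*1/11 + 1/5*3/11
= 7/55 + 1/88 + 3/55 = 17/88

17/88


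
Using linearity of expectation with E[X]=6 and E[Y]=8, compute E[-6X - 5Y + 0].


E[-6X - 5Y + 0] = -6*E[X] - 5*E[Y] + 0
= (-6)*(6) + (-5)*(8) + (0)
= -36 - 40 + 0 = -76

-76


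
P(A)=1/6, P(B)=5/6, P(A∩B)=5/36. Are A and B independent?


P(A)*P(B) = 1/6*5/6 = 5/36
P(A∩B) = 5/36, which equals P(A)P(B), so independent

Yes, A and B are independent


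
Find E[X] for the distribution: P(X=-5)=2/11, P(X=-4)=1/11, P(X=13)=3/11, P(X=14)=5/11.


E[X] = sum(x * P(x))
= -5*2/11 - 4*1/11 + 13*3/11 + 14*5/11
= 95/11

95/11


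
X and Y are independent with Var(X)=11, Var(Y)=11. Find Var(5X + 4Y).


Independence => Cov(X,Y)=0
Var(5X + 4Y) = 5^2*Var(X) + 4^2*Var(Y)
= 25*11 + 16*11 = 451

451


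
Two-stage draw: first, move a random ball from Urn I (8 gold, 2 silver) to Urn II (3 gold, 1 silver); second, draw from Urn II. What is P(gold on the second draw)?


P(transfer gold) = 8/10 = 4/5; P(transfer silver) = 1/5
If gold transferred: Urn II has 4 gold of 5, so P(gold|gold moved) = 4/5
If silver transferred: Urn II has 3 gold of 5, so P(gold|silver moved) = 3/5
By total probability: P(gold) = 4/5*4/5 + 1/5*3/5 = 19/25

19/25


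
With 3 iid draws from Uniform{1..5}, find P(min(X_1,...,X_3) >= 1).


P(min >= 1) = P(all X_i >= 1) = (P(X_1 >= 1))^3
= (5/5)^3 = 1^3 = 1

1


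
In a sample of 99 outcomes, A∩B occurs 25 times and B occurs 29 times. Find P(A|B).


P(A|B) = P(A∩B)/P(B) = (25/99)/(29/99) = 25/29

25/29


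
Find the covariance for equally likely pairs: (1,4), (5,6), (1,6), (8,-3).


E[X]=15/4, E[Y]=13/4, E[XY]=4
Cov(X,Y) = E[XY] - E[X]E[Y] = 4 - 15/4*13/4 = -131/16

-131/16


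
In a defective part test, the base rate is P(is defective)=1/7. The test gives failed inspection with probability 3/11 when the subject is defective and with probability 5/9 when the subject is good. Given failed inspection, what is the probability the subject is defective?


P(A) = P(A|B)P(B) + P(A|B')P(B') = 3/11*1/7 + 5/9*6/7 = 17/33
P(B|A) = P(A|B)P(B)/P(A) = (3/77)/(17/33) = 9/119

9/119


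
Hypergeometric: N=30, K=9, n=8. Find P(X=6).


P(X=6) = C(9,6)*C(21,2) / C(30,8)
= 84*210 / 5852925
= 17640/5852925 = 392/130065

392/130065


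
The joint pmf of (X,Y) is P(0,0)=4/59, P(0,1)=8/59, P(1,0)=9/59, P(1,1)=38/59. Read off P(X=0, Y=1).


Read from table: P(X=0, Y=1) = 8/59

8/59


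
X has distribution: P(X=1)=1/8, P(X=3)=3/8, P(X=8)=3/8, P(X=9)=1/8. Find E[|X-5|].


E[|X-5|] = sum(g(x)*P(x))
= 4*1/8 + 2*3/8 + 3*3/8 + 4*1/8
= 23/8

23/8
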